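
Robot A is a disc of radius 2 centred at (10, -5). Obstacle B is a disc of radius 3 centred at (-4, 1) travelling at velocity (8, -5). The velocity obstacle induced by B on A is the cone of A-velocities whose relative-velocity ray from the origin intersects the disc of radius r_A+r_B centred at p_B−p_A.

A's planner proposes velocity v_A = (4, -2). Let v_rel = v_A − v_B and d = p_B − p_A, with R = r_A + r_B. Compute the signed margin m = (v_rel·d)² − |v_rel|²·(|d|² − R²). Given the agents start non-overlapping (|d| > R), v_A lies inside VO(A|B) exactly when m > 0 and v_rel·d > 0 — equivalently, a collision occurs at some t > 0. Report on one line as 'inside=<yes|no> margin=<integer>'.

d = (-14, 6),  |d|² = 232;  R = 2+3 = 5,  c = 232−5² = 207
v_rel = (-4, 3),  |v_rel|² = 25;  v_rel·d = (-4)·(-14) + (3)·(6) = 74
25·t² − 148·t + 207 = 0  ⇒  m = 74² − 25·207 = 301
m = 301 > 0,  v_rel·d = 74 > 0  ⇒  inside

inside=yes margin=301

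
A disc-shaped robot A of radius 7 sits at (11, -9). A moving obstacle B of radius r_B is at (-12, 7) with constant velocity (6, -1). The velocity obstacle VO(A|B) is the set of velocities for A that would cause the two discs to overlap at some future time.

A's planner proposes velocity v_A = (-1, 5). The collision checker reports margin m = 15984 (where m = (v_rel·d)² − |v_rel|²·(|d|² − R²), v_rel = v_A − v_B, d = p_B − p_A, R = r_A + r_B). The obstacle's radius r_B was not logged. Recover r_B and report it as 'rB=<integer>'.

m = 15984
d = (-23, 16);  v_rel = (-7, 6),  |v_rel|² = 85
v_rel×d = (-7)·(16) − (6)·(-23) = 26
since m = R²·85 − 26²:  R² = (676 + 15984) / 85 = 196
R = √196 = 14  ⇒  r_B = 14 − 7 = 7

rB=7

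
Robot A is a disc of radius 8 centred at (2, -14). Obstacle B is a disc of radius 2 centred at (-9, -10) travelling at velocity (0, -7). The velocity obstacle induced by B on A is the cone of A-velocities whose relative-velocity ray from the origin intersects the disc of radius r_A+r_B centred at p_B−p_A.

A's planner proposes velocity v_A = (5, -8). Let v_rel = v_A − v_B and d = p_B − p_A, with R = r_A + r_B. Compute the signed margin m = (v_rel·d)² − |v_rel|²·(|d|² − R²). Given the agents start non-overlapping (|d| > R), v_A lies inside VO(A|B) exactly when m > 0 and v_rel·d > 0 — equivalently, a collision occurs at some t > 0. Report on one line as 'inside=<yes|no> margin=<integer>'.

d = (-11, 4),  |d|² = 137;  R = 8+2 = 10,  c = 137−10² = 37
v_rel = (5, -1),  |v_rel|² = 26;  v_rel·d = (5)·(-11) + (-1)·(4) = -59
26·t² + 118·t + 37 = 0  ⇒  m = (-59)² − 26·37 = 2519
m = 2519 > 0,  v_rel·d = -59 < 0  ⇒  outside

inside=no margin=2519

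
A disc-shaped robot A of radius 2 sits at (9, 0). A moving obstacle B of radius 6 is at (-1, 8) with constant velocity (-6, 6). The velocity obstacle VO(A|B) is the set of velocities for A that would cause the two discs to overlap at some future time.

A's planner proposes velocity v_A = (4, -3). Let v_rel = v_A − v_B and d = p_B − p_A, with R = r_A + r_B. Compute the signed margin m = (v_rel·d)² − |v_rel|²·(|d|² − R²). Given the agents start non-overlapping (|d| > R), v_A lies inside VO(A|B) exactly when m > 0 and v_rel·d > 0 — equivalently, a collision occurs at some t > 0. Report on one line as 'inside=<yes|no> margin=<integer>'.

d = (-10, 8),  |d|² = 164;  R = 2+6 = 8,  c = 164−8² = 100
v_rel = (10, -9),  |v_rel|² = 181;  v_rel·d = (10)·(-10) + (-9)·(8) = -172
181·t² + 344·t + 100 = 0  ⇒  m = (-172)² − 181·100 = 11484
m = 11484 > 0,  v_rel·d = -172 < 0  ⇒  outside

inside=no margin=11484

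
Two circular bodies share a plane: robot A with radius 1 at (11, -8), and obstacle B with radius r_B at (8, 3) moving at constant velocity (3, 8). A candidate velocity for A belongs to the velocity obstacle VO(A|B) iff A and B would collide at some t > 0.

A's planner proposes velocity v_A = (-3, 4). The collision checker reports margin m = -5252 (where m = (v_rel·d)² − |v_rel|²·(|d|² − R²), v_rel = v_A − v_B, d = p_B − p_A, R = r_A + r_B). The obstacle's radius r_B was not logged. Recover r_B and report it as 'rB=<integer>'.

m = -5252
d = (-3, 11);  v_rel = (-6, -4),  |v_rel|² = 52
v_rel×d = (-6)·(11) − (-4)·(-3) = -78
since m = R²·52 − (-78)²:  R² = (6084 + -5252) / 52 = 16
R = √16 = 4  ⇒  r_B = 4 − 1 = 3

rB=3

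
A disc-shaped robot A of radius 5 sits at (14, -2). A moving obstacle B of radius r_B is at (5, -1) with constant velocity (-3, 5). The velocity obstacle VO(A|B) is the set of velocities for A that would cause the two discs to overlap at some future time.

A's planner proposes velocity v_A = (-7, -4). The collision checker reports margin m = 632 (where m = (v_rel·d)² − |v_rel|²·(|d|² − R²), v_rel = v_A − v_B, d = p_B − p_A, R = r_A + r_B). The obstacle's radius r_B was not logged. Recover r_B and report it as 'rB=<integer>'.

m = 632
d = (-9, 1);  v_rel = (-4, -9),  |v_rel|² = 97
v_rel×d = (-4)·(1) − (-9)·(-9) = -85
since m = R²·97 − (-85)²:  R² = (7225 + 632) / 97 = 81
R = √81 = 9  ⇒  r_B = 9 − 5 = 4

rB=4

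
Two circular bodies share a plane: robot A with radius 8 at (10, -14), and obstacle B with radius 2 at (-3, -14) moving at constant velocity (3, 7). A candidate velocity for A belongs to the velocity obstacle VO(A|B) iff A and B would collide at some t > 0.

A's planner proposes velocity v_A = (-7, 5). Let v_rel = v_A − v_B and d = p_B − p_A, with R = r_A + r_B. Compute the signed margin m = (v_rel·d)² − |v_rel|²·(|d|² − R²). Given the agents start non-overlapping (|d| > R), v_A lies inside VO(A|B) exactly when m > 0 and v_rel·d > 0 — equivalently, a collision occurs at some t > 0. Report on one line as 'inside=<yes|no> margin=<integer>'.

d = (-13, 0),  |d|² = 169;  R = 8+2 = 10,  c = 169−10² = 69
v_rel = (-10, -2),  |v_rel|² = 104;  v_rel·d = (-10)·(-13) + (-2)·(0) = 130
104·t² − 260·t + 69 = 0  ⇒  m = 130² − 104·69 = 9724
m = 9724 > 0,  v_rel·d = 130 > 0  ⇒  inside

inside=yes margin=9724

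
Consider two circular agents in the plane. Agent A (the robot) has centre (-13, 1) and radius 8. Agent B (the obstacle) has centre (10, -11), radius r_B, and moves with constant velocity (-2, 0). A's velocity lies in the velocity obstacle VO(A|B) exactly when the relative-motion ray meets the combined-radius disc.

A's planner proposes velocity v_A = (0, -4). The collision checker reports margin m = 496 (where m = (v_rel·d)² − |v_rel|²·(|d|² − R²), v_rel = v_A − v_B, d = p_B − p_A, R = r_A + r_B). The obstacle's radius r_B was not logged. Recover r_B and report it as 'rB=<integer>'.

m = 496
d = (23, -12);  v_rel = (2, -4),  |v_rel|² = 20
v_rel×d = (2)·(-12) − (-4)·(23) = 68
since m = R²·20 − 68²:  R² = (4624 + 496) / 20 = 256
R = √256 = 16  ⇒  r_B = 16 − 8 = 8

rB=8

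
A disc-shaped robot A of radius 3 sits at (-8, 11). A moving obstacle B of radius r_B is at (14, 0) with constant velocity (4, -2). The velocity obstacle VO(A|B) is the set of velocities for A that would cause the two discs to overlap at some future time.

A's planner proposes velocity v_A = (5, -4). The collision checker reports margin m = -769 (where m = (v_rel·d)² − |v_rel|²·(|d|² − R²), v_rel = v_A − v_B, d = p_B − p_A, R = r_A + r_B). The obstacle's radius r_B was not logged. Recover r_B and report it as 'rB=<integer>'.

m = -769
d = (22, -11);  v_rel = (1, -2),  |v_rel|² = 5
v_rel×d = (1)·(-11) − (-2)·(22) = 33
since m = R²·5 − 33²:  R² = (1089 + -769) / 5 = 64
R = √64 = 8  ⇒  r_B = 8 − 3 = 5

rB=5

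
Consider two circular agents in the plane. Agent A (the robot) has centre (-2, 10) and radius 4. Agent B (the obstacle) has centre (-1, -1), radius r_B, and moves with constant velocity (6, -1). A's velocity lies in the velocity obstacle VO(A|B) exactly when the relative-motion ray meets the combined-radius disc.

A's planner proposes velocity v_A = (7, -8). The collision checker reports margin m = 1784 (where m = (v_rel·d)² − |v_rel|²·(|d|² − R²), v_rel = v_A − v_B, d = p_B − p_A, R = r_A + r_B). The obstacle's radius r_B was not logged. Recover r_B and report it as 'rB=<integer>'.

m = 1784
d = (1, -11);  v_rel = (1, -7),  |v_rel|² = 50
v_rel×d = (1)·(-11) − (-7)·(1) = -4
since m = R²·50 − (-4)²:  R² = (16 + 1784) / 50 = 36
R = √36 = 6  ⇒  r_B = 6 − 4 = 2

rB=2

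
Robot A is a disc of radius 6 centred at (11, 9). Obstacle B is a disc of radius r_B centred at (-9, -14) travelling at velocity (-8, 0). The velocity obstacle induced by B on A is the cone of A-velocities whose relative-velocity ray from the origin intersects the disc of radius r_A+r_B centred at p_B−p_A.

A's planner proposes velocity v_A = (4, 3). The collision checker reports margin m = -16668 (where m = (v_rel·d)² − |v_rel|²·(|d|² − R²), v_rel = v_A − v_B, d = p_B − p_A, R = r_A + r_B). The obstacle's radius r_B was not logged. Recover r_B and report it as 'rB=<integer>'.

m = -16668
d = (-20, -23);  v_rel = (12, 3),  |v_rel|² = 153
v_rel×d = (12)·(-23) − (3)·(-20) = -216
since m = R²·153 − (-216)²:  R² = (46656 + -16668) / 153 = 196
R = √196 = 14  ⇒  r_B = 14 − 6 = 8

rB=8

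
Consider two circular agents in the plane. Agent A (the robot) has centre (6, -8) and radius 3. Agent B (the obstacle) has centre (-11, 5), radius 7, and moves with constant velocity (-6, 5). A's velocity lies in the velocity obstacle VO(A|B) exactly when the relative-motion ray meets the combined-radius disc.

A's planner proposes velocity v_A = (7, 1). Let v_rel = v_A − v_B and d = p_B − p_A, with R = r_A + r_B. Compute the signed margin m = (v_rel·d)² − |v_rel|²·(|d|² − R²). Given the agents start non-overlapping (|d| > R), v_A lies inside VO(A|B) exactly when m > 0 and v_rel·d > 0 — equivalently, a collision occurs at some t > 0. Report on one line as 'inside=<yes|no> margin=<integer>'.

d = (-17, 13),  |d|² = 458;  R = 3+7 = 10,  c = 458−10² = 358
v_rel = (13, -4),  |v_rel|² = 185;  v_rel·d = (13)·(-17) + (-4)·(13) = -273
185·t² + 546·t + 358 = 0  ⇒  m = (-273)² − 185·358 = 8299
m = 8299 > 0,  v_rel·d = -273 < 0  ⇒  outside

inside=no margin=8299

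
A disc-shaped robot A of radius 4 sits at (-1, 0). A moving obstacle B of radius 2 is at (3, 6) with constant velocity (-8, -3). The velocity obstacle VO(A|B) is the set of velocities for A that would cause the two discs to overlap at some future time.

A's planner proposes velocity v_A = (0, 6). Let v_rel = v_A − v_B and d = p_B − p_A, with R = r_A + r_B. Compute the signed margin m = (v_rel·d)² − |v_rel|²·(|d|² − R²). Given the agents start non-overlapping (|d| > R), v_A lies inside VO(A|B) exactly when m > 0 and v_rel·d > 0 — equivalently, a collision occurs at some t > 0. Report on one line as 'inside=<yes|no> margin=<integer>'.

d = (4, 6),  |d|² = 52;  R = 4+2 = 6,  c = 52−6² = 16
v_rel = (8, 9),  |v_rel|² = 145;  v_rel·d = (8)·(4) + (9)·(6) = 86
145·t² − 172·t + 16 = 0  ⇒  m = 86² − 145·16 = 5076
m = 5076 > 0,  v_rel·d = 86 > 0  ⇒  inside

inside=yes margin=5076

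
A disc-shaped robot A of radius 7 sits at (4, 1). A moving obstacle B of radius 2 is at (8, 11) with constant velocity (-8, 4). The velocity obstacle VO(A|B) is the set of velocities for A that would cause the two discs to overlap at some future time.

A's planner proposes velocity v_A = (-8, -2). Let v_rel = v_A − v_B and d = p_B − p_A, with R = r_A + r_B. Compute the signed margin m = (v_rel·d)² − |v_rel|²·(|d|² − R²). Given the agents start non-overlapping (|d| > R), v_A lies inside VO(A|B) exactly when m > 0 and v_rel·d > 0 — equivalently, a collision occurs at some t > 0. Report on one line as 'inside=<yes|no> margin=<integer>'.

d = (4, 10),  |d|² = 116;  R = 7+2 = 9,  c = 116−9² = 35
v_rel = (0, -6),  |v_rel|² = 36;  v_rel·d = (0)·(4) + (-6)·(10) = -60
36·t² + 120·t + 35 = 0  ⇒  m = (-60)² − 36·35 = 2340
m = 2340 > 0,  v_rel·d = -60 < 0  ⇒  outside

inside=no margin=2340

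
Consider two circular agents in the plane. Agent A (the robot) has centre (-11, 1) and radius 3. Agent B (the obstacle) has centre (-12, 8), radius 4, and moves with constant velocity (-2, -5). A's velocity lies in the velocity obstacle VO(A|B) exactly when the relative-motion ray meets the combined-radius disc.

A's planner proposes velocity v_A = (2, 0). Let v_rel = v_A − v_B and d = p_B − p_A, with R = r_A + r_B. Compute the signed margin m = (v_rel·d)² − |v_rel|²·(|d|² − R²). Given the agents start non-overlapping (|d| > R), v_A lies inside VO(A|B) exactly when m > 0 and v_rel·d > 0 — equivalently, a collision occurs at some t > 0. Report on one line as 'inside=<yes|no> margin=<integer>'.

d = (-1, 7),  |d|² = 50;  R = 3+4 = 7,  c = 50−7² = 1
v_rel = (4, 5),  |v_rel|² = 41;  v_rel·d = (4)·(-1) + (5)·(7) = 31
41·t² − 62·t + 1 = 0  ⇒  m = 31² − 41·1 = 920
m = 920 > 0,  v_rel·d = 31 > 0  ⇒  inside

inside=yes margin=920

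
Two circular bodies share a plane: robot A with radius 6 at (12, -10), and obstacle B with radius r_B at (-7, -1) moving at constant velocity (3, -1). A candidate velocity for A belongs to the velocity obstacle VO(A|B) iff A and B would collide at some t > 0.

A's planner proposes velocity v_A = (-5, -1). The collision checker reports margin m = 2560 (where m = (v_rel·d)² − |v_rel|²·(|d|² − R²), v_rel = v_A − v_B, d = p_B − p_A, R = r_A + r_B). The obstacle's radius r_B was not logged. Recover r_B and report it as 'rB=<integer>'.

m = 2560
d = (-19, 9);  v_rel = (-8, 0),  |v_rel|² = 64
v_rel×d = (-8)·(9) − (0)·(-19) = -72
since m = R²·64 − (-72)²:  R² = (5184 + 2560) / 64 = 121
R = √121 = 11  ⇒  r_B = 11 − 6 = 5

rB=5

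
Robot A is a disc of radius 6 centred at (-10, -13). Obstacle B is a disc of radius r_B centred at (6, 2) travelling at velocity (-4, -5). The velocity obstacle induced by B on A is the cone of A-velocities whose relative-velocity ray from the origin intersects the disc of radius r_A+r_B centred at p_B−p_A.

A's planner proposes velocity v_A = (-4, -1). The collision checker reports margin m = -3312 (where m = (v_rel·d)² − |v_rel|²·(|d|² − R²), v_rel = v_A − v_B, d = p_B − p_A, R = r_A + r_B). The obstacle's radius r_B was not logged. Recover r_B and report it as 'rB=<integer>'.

m = -3312
d = (16, 15);  v_rel = (0, 4),  |v_rel|² = 16
v_rel×d = (0)·(15) − (4)·(16) = -64
since m = R²·16 − (-64)²:  R² = (4096 + -3312) / 16 = 49
R = √49 = 7  ⇒  r_B = 7 − 6 = 1

rB=1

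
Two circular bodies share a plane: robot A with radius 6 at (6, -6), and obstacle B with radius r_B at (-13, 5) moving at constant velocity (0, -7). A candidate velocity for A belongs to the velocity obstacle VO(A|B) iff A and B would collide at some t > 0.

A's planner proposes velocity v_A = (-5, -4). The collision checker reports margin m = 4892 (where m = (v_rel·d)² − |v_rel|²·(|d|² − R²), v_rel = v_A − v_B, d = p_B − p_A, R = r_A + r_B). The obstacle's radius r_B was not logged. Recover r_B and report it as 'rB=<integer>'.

m = 4892
d = (-19, 11);  v_rel = (-5, 3),  |v_rel|² = 34
v_rel×d = (-5)·(11) − (3)·(-19) = 2
since m = R²·34 − 2²:  R² = (4 + 4892) / 34 = 144
R = √144 = 12  ⇒  r_B = 12 − 6 = 6

rB=6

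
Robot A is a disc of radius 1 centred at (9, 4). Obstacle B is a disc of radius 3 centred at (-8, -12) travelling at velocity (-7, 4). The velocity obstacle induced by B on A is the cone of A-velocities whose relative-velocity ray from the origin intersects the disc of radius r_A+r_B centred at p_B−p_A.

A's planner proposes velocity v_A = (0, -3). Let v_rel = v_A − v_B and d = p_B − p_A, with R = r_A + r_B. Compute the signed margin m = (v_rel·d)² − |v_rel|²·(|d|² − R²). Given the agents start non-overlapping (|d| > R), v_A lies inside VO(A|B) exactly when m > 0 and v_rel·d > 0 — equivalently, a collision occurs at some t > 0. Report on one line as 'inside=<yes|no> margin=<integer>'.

d = (-17, -16),  |d|² = 545;  R = 1+3 = 4,  c = 545−4² = 529
v_rel = (7, -7),  |v_rel|² = 98;  v_rel·d = (7)·(-17) + (-7)·(-16) = -7
98·t² + 14·t + 529 = 0  ⇒  m = (-7)² − 98·529 = -51793
m = -51793 < 0,  v_rel·d = -7 < 0  ⇒  outside

inside=no margin=-51793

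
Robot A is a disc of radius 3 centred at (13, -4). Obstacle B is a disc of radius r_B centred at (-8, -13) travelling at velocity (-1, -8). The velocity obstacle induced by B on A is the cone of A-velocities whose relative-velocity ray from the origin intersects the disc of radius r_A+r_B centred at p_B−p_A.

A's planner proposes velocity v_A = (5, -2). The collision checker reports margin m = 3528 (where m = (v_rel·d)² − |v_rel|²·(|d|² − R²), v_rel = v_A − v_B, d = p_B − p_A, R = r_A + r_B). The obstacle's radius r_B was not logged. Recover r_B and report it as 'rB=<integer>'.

m = 3528
d = (-21, -9);  v_rel = (6, 6),  |v_rel|² = 72
v_rel×d = (6)·(-9) − (6)·(-21) = 72
since m = R²·72 − 72²:  R² = (5184 + 3528) / 72 = 121
R = √121 = 11  ⇒  r_B = 11 − 3 = 8

rB=8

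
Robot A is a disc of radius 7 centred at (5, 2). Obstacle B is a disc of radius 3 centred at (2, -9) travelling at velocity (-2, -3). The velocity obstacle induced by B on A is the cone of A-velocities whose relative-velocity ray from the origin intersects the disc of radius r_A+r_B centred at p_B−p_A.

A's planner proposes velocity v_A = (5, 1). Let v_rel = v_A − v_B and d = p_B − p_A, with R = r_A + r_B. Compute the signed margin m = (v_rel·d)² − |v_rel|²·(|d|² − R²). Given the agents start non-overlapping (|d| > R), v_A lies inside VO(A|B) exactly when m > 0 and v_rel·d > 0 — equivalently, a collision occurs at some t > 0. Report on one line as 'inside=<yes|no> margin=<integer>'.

d = (-3, -11),  |d|² = 130;  R = 7+3 = 10,  c = 130−10² = 30
v_rel = (7, 4),  |v_rel|² = 65;  v_rel·d = (7)·(-3) + (4)·(-11) = -65
65·t² + 130·t + 30 = 0  ⇒  m = (-65)² − 65·30 = 2275
m = 2275 > 0,  v_rel·d = -65 < 0  ⇒  outside

inside=no margin=2275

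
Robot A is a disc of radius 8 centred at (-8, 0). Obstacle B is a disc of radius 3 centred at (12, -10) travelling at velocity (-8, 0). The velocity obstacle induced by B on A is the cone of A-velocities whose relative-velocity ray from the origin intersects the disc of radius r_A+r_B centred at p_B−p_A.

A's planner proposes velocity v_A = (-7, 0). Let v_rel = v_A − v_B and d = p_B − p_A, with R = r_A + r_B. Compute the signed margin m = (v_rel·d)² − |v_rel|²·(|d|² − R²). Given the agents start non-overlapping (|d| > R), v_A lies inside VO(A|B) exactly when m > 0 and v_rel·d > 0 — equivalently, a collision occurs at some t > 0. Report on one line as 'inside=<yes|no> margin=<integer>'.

d = (20, -10),  |d|² = 500;  R = 8+3 = 11,  c = 500−11² = 379
v_rel = (1, 0),  |v_rel|² = 1;  v_rel·d = (1)·(20) + (0)·(-10) = 20
1·t² − 40·t + 379 = 0  ⇒  m = 20² − 1·379 = 21
m = 21 > 0,  v_rel·d = 20 > 0  ⇒  inside

inside=yes margin=21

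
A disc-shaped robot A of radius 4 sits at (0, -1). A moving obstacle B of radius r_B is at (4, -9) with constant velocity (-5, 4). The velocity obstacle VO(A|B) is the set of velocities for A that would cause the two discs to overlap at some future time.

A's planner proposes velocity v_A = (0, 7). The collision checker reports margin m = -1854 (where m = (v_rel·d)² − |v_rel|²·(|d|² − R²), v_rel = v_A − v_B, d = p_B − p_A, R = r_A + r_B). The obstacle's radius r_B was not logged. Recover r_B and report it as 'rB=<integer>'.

m = -1854
d = (4, -8);  v_rel = (5, 3),  |v_rel|² = 34
v_rel×d = (5)·(-8) − (3)·(4) = -52
since m = R²·34 − (-52)²:  R² = (2704 + -1854) / 34 = 25
R = √25 = 5  ⇒  r_B = 5 − 4 = 1

rB=1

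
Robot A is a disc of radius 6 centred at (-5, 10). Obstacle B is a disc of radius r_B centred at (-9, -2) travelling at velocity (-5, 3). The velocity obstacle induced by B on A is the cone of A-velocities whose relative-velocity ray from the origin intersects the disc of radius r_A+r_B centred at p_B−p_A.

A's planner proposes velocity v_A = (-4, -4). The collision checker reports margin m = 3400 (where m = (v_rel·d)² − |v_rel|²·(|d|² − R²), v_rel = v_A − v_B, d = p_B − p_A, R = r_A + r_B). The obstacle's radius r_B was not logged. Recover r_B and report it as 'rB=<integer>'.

m = 3400
d = (-4, -12);  v_rel = (1, -7),  |v_rel|² = 50
v_rel×d = (1)·(-12) − (-7)·(-4) = -40
since m = R²·50 − (-40)²:  R² = (1600 + 3400) / 50 = 100
R = √100 = 10  ⇒  r_B = 10 − 6 = 4

rB=4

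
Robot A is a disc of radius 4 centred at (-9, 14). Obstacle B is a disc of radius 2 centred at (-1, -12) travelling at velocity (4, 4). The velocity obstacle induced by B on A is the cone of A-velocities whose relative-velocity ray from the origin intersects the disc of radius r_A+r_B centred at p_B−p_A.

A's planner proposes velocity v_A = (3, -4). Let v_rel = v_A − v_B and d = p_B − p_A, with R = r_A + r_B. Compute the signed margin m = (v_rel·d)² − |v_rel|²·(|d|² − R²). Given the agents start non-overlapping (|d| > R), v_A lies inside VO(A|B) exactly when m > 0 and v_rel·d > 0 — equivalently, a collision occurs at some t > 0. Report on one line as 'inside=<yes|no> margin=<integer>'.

d = (8, -26),  |d|² = 740;  R = 4+2 = 6,  c = 740−6² = 704
v_rel = (-1, -8),  |v_rel|² = 65;  v_rel·d = (-1)·(8) + (-8)·(-26) = 200
65·t² − 400·t + 704 = 0  ⇒  m = 200² − 65·704 = -5760
m = -5760 < 0,  v_rel·d = 200 > 0  ⇒  outside

inside=no margin=-5760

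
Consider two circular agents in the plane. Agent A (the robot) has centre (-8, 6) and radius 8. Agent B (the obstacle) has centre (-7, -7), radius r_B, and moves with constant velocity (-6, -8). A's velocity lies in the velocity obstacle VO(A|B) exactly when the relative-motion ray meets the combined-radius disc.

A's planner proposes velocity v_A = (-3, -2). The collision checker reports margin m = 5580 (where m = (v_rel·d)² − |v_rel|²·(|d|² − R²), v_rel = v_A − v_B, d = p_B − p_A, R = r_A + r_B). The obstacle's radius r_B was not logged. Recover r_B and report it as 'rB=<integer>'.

m = 5580
d = (1, -13);  v_rel = (3, 6),  |v_rel|² = 45
v_rel×d = (3)·(-13) − (6)·(1) = -45
since m = R²·45 − (-45)²:  R² = (2025 + 5580) / 45 = 169
R = √169 = 13  ⇒  r_B = 13 − 8 = 5

rB=5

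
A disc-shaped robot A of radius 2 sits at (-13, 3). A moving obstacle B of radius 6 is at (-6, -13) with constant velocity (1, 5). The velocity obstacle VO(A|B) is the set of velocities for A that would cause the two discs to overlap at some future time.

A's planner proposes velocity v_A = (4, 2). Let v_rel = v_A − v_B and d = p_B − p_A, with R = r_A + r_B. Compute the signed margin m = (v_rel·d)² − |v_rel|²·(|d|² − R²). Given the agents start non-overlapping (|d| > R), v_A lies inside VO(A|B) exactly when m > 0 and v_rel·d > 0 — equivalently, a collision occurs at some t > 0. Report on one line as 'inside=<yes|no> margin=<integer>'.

d = (7, -16),  |d|² = 305;  R = 2+6 = 8,  c = 305−8² = 241
v_rel = (3, -3),  |v_rel|² = 18;  v_rel·d = (3)·(7) + (-3)·(-16) = 69
18·t² − 138·t + 241 = 0  ⇒  m = 69² − 18·241 = 423
m = 423 > 0,  v_rel·d = 69 > 0  ⇒  inside

inside=yes margin=423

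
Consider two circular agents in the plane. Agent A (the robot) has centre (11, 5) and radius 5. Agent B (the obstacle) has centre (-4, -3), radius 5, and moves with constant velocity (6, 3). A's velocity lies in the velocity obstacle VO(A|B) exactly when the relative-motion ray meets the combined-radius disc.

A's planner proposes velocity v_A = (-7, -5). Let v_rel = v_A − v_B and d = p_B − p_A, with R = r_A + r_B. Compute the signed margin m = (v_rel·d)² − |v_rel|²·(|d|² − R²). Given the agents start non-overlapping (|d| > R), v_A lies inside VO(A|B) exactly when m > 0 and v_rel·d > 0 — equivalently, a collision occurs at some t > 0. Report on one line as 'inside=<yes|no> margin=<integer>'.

d = (-15, -8),  |d|² = 289;  R = 5+5 = 10,  c = 289−10² = 189
v_rel = (-13, -8),  |v_rel|² = 233;  v_rel·d = (-13)·(-15) + (-8)·(-8) = 259
233·t² − 518·t + 189 = 0  ⇒  m = 259² − 233·189 = 23044
m = 23044 > 0,  v_rel·d = 259 > 0  ⇒  inside

inside=yes margin=23044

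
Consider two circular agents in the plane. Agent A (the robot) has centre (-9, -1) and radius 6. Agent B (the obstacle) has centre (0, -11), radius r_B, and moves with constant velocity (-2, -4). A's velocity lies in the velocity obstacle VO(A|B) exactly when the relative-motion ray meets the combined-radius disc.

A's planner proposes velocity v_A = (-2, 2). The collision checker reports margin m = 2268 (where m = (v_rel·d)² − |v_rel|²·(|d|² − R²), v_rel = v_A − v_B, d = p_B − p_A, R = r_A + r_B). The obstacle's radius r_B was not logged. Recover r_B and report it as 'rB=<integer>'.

m = 2268
d = (9, -10);  v_rel = (0, 6),  |v_rel|² = 36
v_rel×d = (0)·(-10) − (6)·(9) = -54
since m = R²·36 − (-54)²:  R² = (2916 + 2268) / 36 = 144
R = √144 = 12  ⇒  r_B = 12 − 6 = 6

rB=6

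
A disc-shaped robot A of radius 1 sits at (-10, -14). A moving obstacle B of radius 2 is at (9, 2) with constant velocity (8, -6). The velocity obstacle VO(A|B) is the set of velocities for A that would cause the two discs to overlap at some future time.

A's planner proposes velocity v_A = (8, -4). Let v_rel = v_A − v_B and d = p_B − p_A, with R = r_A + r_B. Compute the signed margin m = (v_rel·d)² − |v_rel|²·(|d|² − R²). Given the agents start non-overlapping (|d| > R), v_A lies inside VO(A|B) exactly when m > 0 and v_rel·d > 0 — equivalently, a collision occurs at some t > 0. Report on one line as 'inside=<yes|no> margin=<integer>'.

d = (19, 16),  |d|² = 617;  R = 1+2 = 3,  c = 617−3² = 608
v_rel = (0, 2),  |v_rel|² = 4;  v_rel·d = (0)·(19) + (2)·(16) = 32
4·t² − 64·t + 608 = 0  ⇒  m = 32² − 4·608 = -1408
m = -1408 < 0,  v_rel·d = 32 > 0  ⇒  outside

inside=no margin=-1408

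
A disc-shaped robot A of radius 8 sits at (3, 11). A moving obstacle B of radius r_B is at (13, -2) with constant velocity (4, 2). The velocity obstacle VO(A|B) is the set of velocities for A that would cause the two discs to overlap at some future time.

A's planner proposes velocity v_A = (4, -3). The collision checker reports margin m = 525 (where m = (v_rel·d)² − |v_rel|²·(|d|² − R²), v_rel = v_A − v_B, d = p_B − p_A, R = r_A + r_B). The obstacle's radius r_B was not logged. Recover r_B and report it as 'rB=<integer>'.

m = 525
d = (10, -13);  v_rel = (0, -5),  |v_rel|² = 25
v_rel×d = (0)·(-13) − (-5)·(10) = 50
since m = R²·25 − 50²:  R² = (2500 + 525) / 25 = 121
R = √121 = 11  ⇒  r_B = 11 − 8 = 3

rB=3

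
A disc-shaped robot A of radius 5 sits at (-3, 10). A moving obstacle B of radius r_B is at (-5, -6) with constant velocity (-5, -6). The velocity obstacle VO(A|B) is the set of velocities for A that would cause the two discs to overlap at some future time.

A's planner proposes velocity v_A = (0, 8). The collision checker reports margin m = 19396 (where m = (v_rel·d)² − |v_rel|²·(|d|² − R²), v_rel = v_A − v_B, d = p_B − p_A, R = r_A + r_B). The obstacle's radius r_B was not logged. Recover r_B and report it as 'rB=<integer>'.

m = 19396
d = (-2, -16);  v_rel = (5, 14),  |v_rel|² = 221
v_rel×d = (5)·(-16) − (14)·(-2) = -52
since m = R²·221 − (-52)²:  R² = (2704 + 19396) / 221 = 100
R = √100 = 10  ⇒  r_B = 10 − 5 = 5

rB=5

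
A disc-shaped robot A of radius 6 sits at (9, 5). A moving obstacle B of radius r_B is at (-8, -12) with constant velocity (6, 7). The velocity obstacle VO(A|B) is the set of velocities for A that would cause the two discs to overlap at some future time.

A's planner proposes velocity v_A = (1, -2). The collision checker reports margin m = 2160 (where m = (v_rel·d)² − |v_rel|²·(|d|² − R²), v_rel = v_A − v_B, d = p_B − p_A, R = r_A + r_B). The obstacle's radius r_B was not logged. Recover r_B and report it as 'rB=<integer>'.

m = 2160
d = (-17, -17);  v_rel = (-5, -9),  |v_rel|² = 106
v_rel×d = (-5)·(-17) − (-9)·(-17) = -68
since m = R²·106 − (-68)²:  R² = (4624 + 2160) / 106 = 64
R = √64 = 8  ⇒  r_B = 8 − 6 = 2

rB=2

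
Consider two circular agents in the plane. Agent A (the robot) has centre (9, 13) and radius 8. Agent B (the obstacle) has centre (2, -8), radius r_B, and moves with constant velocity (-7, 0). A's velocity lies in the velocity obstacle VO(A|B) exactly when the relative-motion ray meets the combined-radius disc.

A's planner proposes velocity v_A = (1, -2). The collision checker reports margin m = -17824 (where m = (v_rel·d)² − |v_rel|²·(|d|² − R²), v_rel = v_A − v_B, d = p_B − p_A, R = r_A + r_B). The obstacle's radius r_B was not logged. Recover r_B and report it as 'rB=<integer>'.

m = -17824
d = (-7, -21);  v_rel = (8, -2),  |v_rel|² = 68
v_rel×d = (8)·(-21) − (-2)·(-7) = -182
since m = R²·68 − (-182)²:  R² = (33124 + -17824) / 68 = 225
R = √225 = 15  ⇒  r_B = 15 − 8 = 7

rB=7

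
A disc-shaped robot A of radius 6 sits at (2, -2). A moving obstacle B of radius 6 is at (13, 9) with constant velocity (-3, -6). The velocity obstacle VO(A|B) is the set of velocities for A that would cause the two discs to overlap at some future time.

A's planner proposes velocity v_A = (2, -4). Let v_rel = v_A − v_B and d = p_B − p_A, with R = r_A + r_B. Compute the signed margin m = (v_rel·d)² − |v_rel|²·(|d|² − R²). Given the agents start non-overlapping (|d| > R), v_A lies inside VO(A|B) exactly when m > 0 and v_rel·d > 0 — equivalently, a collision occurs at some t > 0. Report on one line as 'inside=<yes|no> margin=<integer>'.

d = (11, 11),  |d|² = 242;  R = 6+6 = 12,  c = 242−12² = 98
v_rel = (5, 2),  |v_rel|² = 29;  v_rel·d = (5)·(11) + (2)·(11) = 77
29·t² − 154·t + 98 = 0  ⇒  m = 77² − 29·98 = 3087
m = 3087 > 0,  v_rel·d = 77 > 0  ⇒  inside

inside=yes margin=3087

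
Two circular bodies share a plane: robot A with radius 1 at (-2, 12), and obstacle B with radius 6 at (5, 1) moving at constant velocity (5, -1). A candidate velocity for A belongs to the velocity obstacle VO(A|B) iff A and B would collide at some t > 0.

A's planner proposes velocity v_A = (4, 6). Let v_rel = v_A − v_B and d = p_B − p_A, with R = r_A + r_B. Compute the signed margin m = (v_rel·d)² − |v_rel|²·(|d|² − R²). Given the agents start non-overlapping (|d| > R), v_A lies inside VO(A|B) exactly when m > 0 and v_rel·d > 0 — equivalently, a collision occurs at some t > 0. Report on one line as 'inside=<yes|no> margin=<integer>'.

d = (7, -11),  |d|² = 170;  R = 1+6 = 7,  c = 170−7² = 121
v_rel = (-1, 7),  |v_rel|² = 50;  v_rel·d = (-1)·(7) + (7)·(-11) = -84
50·t² + 168·t + 121 = 0  ⇒  m = (-84)² − 50·121 = 1006
m = 1006 > 0,  v_rel·d = -84 < 0  ⇒  outside

inside=no margin=1006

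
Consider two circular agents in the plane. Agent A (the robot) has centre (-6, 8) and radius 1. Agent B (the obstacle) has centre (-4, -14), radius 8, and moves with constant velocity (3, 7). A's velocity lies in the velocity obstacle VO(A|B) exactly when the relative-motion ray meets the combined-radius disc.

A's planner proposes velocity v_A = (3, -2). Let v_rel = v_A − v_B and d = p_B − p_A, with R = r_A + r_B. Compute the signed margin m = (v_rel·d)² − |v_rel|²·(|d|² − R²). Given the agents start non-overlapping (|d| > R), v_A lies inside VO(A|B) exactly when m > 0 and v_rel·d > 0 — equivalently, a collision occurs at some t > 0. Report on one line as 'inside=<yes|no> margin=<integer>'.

d = (2, -22),  |d|² = 488;  R = 1+8 = 9,  c = 488−9² = 407
v_rel = (0, -9),  |v_rel|² = 81;  v_rel·d = (0)·(2) + (-9)·(-22) = 198
81·t² − 396·t + 407 = 0  ⇒  m = 198² − 81·407 = 6237
m = 6237 > 0,  v_rel·d = 198 > 0  ⇒  inside

inside=yes margin=6237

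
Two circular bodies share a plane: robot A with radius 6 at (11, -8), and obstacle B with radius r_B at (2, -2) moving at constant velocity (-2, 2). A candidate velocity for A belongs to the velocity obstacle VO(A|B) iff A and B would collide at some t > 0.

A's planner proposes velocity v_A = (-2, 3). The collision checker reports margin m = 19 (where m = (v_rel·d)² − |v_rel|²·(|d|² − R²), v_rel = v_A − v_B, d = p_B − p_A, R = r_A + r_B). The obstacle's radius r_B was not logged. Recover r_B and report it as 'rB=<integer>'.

m = 19
d = (-9, 6);  v_rel = (0, 1),  |v_rel|² = 1
v_rel×d = (0)·(6) − (1)·(-9) = 9
since m = R²·1 − 9²:  R² = (81 + 19) / 1 = 100
R = √100 = 10  ⇒  r_B = 10 − 6 = 4

rB=4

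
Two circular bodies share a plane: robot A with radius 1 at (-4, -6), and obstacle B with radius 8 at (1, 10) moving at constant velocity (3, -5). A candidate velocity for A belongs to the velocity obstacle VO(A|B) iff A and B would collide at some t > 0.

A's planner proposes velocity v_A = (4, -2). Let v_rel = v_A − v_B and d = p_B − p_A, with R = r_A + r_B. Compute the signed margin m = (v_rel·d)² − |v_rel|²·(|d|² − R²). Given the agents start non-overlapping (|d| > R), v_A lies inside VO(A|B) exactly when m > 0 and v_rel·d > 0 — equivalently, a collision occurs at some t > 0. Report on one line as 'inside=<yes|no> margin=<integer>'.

d = (5, 16),  |d|² = 281;  R = 1+8 = 9,  c = 281−9² = 200
v_rel = (1, 3),  |v_rel|² = 10;  v_rel·d = (1)·(5) + (3)·(16) = 53
10·t² − 106·t + 200 = 0  ⇒  m = 53² − 10·200 = 809
m = 809 > 0,  v_rel·d = 53 > 0  ⇒  inside

inside=yes margin=809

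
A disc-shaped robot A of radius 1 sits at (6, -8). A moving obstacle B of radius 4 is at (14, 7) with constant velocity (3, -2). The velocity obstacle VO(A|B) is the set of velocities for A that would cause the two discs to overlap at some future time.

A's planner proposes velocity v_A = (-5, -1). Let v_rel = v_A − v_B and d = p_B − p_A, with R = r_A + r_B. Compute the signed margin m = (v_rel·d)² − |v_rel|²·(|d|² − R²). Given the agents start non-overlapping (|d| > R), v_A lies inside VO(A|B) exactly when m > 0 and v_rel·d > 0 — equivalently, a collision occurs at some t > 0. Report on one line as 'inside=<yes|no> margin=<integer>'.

d = (8, 15),  |d|² = 289;  R = 1+4 = 5,  c = 289−5² = 264
v_rel = (-8, 1),  |v_rel|² = 65;  v_rel·d = (-8)·(8) + (1)·(15) = -49
65·t² + 98·t + 264 = 0  ⇒  m = (-49)² − 65·264 = -14759
m = -14759 < 0,  v_rel·d = -49 < 0  ⇒  outside

inside=no margin=-14759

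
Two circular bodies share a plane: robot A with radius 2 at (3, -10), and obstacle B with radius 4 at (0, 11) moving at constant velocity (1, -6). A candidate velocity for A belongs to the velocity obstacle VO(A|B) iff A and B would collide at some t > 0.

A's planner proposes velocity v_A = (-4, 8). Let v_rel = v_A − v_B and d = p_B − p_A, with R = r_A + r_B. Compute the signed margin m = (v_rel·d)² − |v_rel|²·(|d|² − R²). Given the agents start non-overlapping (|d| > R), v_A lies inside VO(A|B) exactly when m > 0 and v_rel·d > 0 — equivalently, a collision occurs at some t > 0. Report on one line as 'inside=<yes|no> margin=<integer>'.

d = (-3, 21),  |d|² = 450;  R = 2+4 = 6,  c = 450−6² = 414
v_rel = (-5, 14),  |v_rel|² = 221;  v_rel·d = (-5)·(-3) + (14)·(21) = 309
221·t² − 618·t + 414 = 0  ⇒  m = 309² − 221·414 = 3987
m = 3987 > 0,  v_rel·d = 309 > 0  ⇒  inside

inside=yes margin=3987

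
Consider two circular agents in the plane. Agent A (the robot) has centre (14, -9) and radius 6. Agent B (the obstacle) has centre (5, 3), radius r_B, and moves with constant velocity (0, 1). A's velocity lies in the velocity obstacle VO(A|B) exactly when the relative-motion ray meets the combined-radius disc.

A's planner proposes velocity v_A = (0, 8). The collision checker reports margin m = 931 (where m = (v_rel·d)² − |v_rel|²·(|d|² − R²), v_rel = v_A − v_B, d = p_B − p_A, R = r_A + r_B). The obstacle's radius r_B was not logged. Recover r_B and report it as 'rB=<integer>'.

m = 931
d = (-9, 12);  v_rel = (0, 7),  |v_rel|² = 49
v_rel×d = (0)·(12) − (7)·(-9) = 63
since m = R²·49 − 63²:  R² = (3969 + 931) / 49 = 100
R = √100 = 10  ⇒  r_B = 10 − 6 = 4

rB=4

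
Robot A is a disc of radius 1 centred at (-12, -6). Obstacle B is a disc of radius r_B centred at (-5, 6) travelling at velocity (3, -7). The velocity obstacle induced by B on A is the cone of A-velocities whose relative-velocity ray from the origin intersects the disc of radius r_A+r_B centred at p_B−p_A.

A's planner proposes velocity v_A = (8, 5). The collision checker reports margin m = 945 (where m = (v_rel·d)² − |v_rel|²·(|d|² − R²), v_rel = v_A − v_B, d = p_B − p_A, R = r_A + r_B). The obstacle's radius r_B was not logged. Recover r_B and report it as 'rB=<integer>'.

m = 945
d = (7, 12);  v_rel = (5, 12),  |v_rel|² = 169
v_rel×d = (5)·(12) − (12)·(7) = -24
since m = R²·169 − (-24)²:  R² = (576 + 945) / 169 = 9
R = √9 = 3  ⇒  r_B = 3 − 1 = 2

rB=2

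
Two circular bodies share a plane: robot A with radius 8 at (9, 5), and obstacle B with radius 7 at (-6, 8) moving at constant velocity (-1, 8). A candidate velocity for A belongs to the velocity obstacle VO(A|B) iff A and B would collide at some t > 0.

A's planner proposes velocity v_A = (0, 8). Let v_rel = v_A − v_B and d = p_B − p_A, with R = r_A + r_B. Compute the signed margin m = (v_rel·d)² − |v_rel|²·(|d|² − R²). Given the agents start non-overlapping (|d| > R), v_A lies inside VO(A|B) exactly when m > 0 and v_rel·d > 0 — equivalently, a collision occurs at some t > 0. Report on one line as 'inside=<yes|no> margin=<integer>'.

d = (-15, 3),  |d|² = 234;  R = 8+7 = 15,  c = 234−15² = 9
v_rel = (1, 0),  |v_rel|² = 1;  v_rel·d = (1)·(-15) + (0)·(3) = -15
1·t² + 30·t + 9 = 0  ⇒  m = (-15)² − 1·9 = 216
m = 216 > 0,  v_rel·d = -15 < 0  ⇒  outside

inside=no margin=216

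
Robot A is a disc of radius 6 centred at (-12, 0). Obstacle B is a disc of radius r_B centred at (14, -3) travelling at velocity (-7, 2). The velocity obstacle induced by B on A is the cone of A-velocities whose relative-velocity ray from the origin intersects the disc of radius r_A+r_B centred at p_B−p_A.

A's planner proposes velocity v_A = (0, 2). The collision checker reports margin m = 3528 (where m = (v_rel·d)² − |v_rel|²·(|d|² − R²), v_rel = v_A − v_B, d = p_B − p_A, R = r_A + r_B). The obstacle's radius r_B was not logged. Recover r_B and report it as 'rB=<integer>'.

m = 3528
d = (26, -3);  v_rel = (7, 0),  |v_rel|² = 49
v_rel×d = (7)·(-3) − (0)·(26) = -21
since m = R²·49 − (-21)²:  R² = (441 + 3528) / 49 = 81
R = √81 = 9  ⇒  r_B = 9 − 6 = 3

rB=3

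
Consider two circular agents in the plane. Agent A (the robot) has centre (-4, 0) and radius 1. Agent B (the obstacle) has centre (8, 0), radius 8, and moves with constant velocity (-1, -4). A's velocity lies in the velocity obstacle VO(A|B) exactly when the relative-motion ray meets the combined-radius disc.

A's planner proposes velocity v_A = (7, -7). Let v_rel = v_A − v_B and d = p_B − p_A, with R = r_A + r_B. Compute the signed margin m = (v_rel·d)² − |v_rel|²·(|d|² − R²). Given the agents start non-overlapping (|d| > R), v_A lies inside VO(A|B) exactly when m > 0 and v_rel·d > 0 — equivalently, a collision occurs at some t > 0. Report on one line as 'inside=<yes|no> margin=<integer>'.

d = (12, 0),  |d|² = 144;  R = 1+8 = 9,  c = 144−9² = 63
v_rel = (8, -3),  |v_rel|² = 73;  v_rel·d = (8)·(12) + (-3)·(0) = 96
73·t² − 192·t + 63 = 0  ⇒  m = 96² − 73·63 = 4617
m = 4617 > 0,  v_rel·d = 96 > 0  ⇒  inside

inside=yes margin=4617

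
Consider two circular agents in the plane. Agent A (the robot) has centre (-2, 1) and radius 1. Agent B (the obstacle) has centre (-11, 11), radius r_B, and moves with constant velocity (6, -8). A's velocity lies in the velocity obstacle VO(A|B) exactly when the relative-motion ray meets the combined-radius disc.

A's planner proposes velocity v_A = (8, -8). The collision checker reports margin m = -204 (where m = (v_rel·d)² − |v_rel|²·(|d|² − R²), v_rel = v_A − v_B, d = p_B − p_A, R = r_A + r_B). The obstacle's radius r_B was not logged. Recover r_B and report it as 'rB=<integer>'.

m = -204
d = (-9, 10);  v_rel = (2, 0),  |v_rel|² = 4
v_rel×d = (2)·(10) − (0)·(-9) = 20
since m = R²·4 − 20²:  R² = (400 + -204) / 4 = 49
R = √49 = 7  ⇒  r_B = 7 − 1 = 6

rB=6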